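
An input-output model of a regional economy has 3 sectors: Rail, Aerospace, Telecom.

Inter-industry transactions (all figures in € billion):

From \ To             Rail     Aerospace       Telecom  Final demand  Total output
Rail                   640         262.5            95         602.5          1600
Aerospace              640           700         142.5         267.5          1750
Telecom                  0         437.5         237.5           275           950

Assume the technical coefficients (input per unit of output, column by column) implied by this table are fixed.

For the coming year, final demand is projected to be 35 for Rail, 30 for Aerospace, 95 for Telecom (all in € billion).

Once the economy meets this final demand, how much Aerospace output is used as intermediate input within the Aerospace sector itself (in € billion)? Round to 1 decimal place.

z_22 = 75.5

Technical coefficients a_ij = z_ij / X_j:
  a_11 = 640/1600 = 0.40, a_21 = 640/1600 = 0.40, a_31 = 0/1600 = 0.00
  a_12 = 262.5/1750 = 0.15, a_22 = 700/1750 = 0.40, a_32 = 437.5/1750 = 0.25
  a_13 = 95/950 = 0.10, a_23 = 142.5/950 = 0.15, a_33 = 237.5/950 = 0.25
I − A =
  [   0.60    -0.15    -0.10]
  [  -0.40     0.60    -0.15]
  [   0.00    -0.25     0.75]
Cofactors of I−A, C_ij = (−1)^(i+j)·(minor ij) (rows/columns in the sector order above):
  C_11 = (0.60)(0.75) − (-0.15)(-0.25) = 0.4125
  C_12 = −[(-0.40)(0.75) − (-0.15)(0.00)] = 0.3000
  C_13 = (-0.40)(-0.25) − (0.60)(0.00) = 0.1000
  C_21 = −[(-0.15)(0.75) − (-0.10)(-0.25)] = 0.1375
  C_22 = (0.60)(0.75) − (-0.10)(0.00) = 0.4500
  C_23 = −[(0.60)(-0.25) − (-0.15)(0.00)] = 0.1500
  C_31 = (-0.15)(-0.15) − (-0.10)(0.60) = 0.0825
  C_32 = −[(0.60)(-0.15) − (-0.10)(-0.40)] = 0.1300
  C_33 = (0.60)(0.60) − (-0.15)(-0.40) = 0.3000
det(I−A) = Σ_j (I−A)_1j·C_1j = (0.60)(0.4125) + (-0.15)(0.3000) + (-0.10)(0.1000) = 0.1925
adj(I−A) = Cᵀ =
  [ 0.4125   0.1375   0.0825]
  [ 0.3000   0.4500   0.1300]
  [ 0.1000   0.1500   0.3000]
(I − A)⁻¹ = adj(I−A) / det(I−A) ≈
  [   2.1429     0.7143     0.4286]
  [   1.5584     2.3377     0.6753]
  [   0.5195     0.7792     1.5584]
First solve x = (I − A)⁻¹ d = adj(I−A)·d / det(I−A); in particular x_2 = (0.3000·35 + 0.4500·30 + 0.1300·95) / 0.1925 = 36.35 / 0.1925 ≈ 188.831.
Intermediate flow from 2 to 2: z_22 = a_22 · x_2 = 0.40 × 36.35 / 0.1925 = 14.54 / 0.1925 ≈ 75.5.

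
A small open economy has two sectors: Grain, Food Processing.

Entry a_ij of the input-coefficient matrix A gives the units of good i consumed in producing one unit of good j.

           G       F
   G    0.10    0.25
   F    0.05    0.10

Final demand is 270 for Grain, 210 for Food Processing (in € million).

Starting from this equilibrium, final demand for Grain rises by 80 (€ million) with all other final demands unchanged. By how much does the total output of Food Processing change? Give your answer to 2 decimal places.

Δx_F = 5.02

I − A =
  [   0.90    -0.25]
  [  -0.05     0.90]
det(I−A) = (0.90)(0.90) − (-0.25)(-0.05) = 0.7975
adj(I−A) = [[0.90, 0.25], [0.05, 0.90]]
(I − A)⁻¹ = adj(I−A) / det(I−A) ≈
  [   1.1285     0.3135]
  [   0.0627     1.1285]
Δx = (I − A)⁻¹ Δd with Δd having +80 in the Grain component and 0 elsewhere.
So Δx_F = L_FG · (+80), where L_FG = adj(I−A)_FG / det(I−A) = 0.05 / 0.7975.
Δx_F = 0.05 × (+80) / 0.7975 = 4.00 / 0.7975 ≈ 5.02.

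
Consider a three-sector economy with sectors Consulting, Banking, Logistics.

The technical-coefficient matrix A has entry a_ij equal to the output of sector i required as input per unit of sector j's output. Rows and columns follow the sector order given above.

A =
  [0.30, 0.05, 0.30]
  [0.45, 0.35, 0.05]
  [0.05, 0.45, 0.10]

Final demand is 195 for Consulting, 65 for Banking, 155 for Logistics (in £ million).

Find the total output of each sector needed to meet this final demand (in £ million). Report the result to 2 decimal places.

x_1 = 501.86, x_2 = 481.35, x_3 = 440.78

I − A =
  [   0.70    -0.05    -0.30]
  [  -0.45     0.65    -0.05]
  [  -0.05    -0.45     0.90]
Cofactors of I−A, C_ij = (−1)^(i+j)·(minor ij) (rows/columns in the sector order above):
  C_11 = (0.65)(0.90) − (-0.05)(-0.45) = 0.5625
  C_12 = −[(-0.45)(0.90) − (-0.05)(-0.05)] = 0.4075
  C_13 = (-0.45)(-0.45) − (0.65)(-0.05) = 0.2350
  C_21 = −[(-0.05)(0.90) − (-0.30)(-0.45)] = 0.1800
  C_22 = (0.70)(0.90) − (-0.30)(-0.05) = 0.6150
  C_23 = −[(0.70)(-0.45) − (-0.05)(-0.05)] = 0.3175
  C_31 = (-0.05)(-0.05) − (-0.30)(0.65) = 0.1975
  C_32 = −[(0.70)(-0.05) − (-0.30)(-0.45)] = 0.1700
  C_33 = (0.70)(0.65) − (-0.05)(-0.45) = 0.4325
det(I−A) = Σ_j (I−A)_1j·C_1j = (0.70)(0.5625) + (-0.05)(0.4075) + (-0.30)(0.2350) = 0.302875
adj(I−A) = Cᵀ =
  [ 0.5625   0.1800   0.1975]
  [ 0.4075   0.6150   0.1700]
  [ 0.2350   0.3175   0.4325]
(I − A)⁻¹ = adj(I−A) / det(I−A) ≈
  [   1.8572     0.5943     0.6521]
  [   1.3454     2.0305     0.5613]
  [   0.7759     1.0483     1.4280]
x = (I − A)⁻¹ d = adj(I−A)·d / det(I−A), with det(I−A) = 0.302875:
  x_1 = (0.5625·195 + 0.1800·65 + 0.1975·155) / 0.302875 = 152.00 / 0.302875 ≈ 501.86
  x_2 = (0.4075·195 + 0.6150·65 + 0.1700·155) / 0.302875 = 145.7875 / 0.302875 ≈ 481.35
  x_3 = (0.2350·195 + 0.3175·65 + 0.4325·155) / 0.302875 = 133.50 / 0.302875 ≈ 440.78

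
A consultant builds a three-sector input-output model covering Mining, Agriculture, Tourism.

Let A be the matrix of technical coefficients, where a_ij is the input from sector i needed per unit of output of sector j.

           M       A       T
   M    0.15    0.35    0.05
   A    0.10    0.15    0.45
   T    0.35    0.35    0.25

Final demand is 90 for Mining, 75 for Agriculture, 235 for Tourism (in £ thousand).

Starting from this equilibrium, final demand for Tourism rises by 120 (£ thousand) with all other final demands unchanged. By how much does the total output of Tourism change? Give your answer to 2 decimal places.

Δx_T = 266.13

I − A =
  [   0.85    -0.35    -0.05]
  [  -0.10     0.85    -0.45]
  [  -0.35    -0.35     0.75]
Cofactors of I−A, C_ij = (−1)^(i+j)·(minor ij) (rows/columns in the sector order above):
  C_11 = (0.85)(0.75) − (-0.45)(-0.35) = 0.4800
  C_12 = −[(-0.10)(0.75) − (-0.45)(-0.35)] = 0.2325
  C_13 = (-0.10)(-0.35) − (0.85)(-0.35) = 0.3325
  C_21 = −[(-0.35)(0.75) − (-0.05)(-0.35)] = 0.2800
  C_22 = (0.85)(0.75) − (-0.05)(-0.35) = 0.6200
  C_23 = −[(0.85)(-0.35) − (-0.35)(-0.35)] = 0.4200
  C_31 = (-0.35)(-0.45) − (-0.05)(0.85) = 0.2000
  C_32 = −[(0.85)(-0.45) − (-0.05)(-0.10)] = 0.3875
  C_33 = (0.85)(0.85) − (-0.35)(-0.10) = 0.6875
det(I−A) = Σ_j (I−A)_1j·C_1j = (0.85)(0.4800) + (-0.35)(0.2325) + (-0.05)(0.3325) = 0.3100
adj(I−A) = Cᵀ =
  [ 0.4800   0.2800   0.2000]
  [ 0.2325   0.6200   0.3875]
  [ 0.3325   0.4200   0.6875]
(I − A)⁻¹ = adj(I−A) / det(I−A) ≈
  [   1.5484     0.9032     0.6452]
  [   0.7500     2.0000     1.2500]
  [   1.0726     1.3548     2.2177]
Δx = (I − A)⁻¹ Δd with Δd having +120 in the Tourism component and 0 elsewhere.
So Δx_T = L_TT · (+120), where L_TT = adj(I−A)_TT / det(I−A) = 0.6875 / 0.3100.
Δx_T = 0.6875 × (+120) / 0.3100 = 82.50 / 0.3100 ≈ 266.13.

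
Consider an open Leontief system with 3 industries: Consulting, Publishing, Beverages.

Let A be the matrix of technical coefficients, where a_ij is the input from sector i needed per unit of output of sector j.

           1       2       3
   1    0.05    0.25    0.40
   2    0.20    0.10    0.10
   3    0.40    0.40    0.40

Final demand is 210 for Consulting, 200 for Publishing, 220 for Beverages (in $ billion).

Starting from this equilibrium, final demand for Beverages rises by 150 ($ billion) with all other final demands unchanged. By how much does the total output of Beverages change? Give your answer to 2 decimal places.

Δx_3 = 466.22

I − A =
  [   0.95    -0.25    -0.40]
  [  -0.20     0.90    -0.10]
  [  -0.40    -0.40     0.60]
Cofactors of I−A, C_ij = (−1)^(i+j)·(minor ij) (rows/columns in the sector order above):
  C_11 = (0.90)(0.60) − (-0.10)(-0.40) = 0.5000
  C_12 = −[(-0.20)(0.60) − (-0.10)(-0.40)] = 0.1600
  C_13 = (-0.20)(-0.40) − (0.90)(-0.40) = 0.4400
  C_21 = −[(-0.25)(0.60) − (-0.40)(-0.40)] = 0.3100
  C_22 = (0.95)(0.60) − (-0.40)(-0.40) = 0.4100
  C_23 = −[(0.95)(-0.40) − (-0.25)(-0.40)] = 0.4800
  C_31 = (-0.25)(-0.10) − (-0.40)(0.90) = 0.3850
  C_32 = −[(0.95)(-0.10) − (-0.40)(-0.20)] = 0.1750
  C_33 = (0.95)(0.90) − (-0.25)(-0.20) = 0.8050
det(I−A) = Σ_j (I−A)_1j·C_1j = (0.95)(0.5000) + (-0.25)(0.1600) + (-0.40)(0.4400) = 0.2590
adj(I−A) = Cᵀ =
  [ 0.5000   0.3100   0.3850]
  [ 0.1600   0.4100   0.1750]
  [ 0.4400   0.4800   0.8050]
(I − A)⁻¹ = adj(I−A) / det(I−A) ≈
  [   1.9305     1.1969     1.4865]
  [   0.6178     1.5830     0.6757]
  [   1.6988     1.8533     3.1081]
Δx = (I − A)⁻¹ Δd with Δd having +150 in the Beverages component and 0 elsewhere.
So Δx_3 = L_33 · (+150), where L_33 = adj(I−A)_33 / det(I−A) = 0.8050 / 0.2590.
Δx_3 = 0.8050 × (+150) / 0.2590 = 120.75 / 0.2590 ≈ 466.22.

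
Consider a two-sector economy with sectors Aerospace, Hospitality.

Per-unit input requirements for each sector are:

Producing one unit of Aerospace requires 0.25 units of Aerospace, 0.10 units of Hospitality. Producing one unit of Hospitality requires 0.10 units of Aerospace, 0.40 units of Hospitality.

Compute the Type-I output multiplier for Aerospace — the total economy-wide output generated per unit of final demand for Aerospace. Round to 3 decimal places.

m_1 = 1.591

I − A =
  [   0.75    -0.10]
  [  -0.10     0.60]
det(I−A) = (0.75)(0.60) − (-0.10)(-0.10) = 0.4400
adj(I−A) = [[0.60, 0.10], [0.10, 0.75]]
(I − A)⁻¹ = adj(I−A) / det(I−A) ≈
  [   1.3636     0.2273]
  [   0.2273     1.7045]
The output multiplier for sector j is the column-j sum of the Leontief inverse (I − A)⁻¹ = adj(I−A) / det(I−A).
Column 1 of adj(I−A): (0.60, 0.10); det(I−A) = 0.4400.
m_1 = (0.60 + 0.10) / 0.4400 = 0.70 / 0.4400 ≈ 1.591.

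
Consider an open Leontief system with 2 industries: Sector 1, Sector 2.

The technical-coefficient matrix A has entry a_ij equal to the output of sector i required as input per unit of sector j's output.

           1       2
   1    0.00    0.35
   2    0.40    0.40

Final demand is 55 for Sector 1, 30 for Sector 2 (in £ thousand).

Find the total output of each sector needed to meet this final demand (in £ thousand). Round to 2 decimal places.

x_1 = 94.57, x_2 = 113.04

I − A =
  [   1.00    -0.35]
  [  -0.40     0.60]
det(I−A) = (1.00)(0.60) − (-0.35)(-0.40) = 0.4600
adj(I−A) = [[0.60, 0.35], [0.40, 1.00]]
(I − A)⁻¹ = adj(I−A) / det(I−A) ≈
  [   1.3043     0.7609]
  [   0.8696     2.1739]
x = (I − A)⁻¹ d = adj(I−A)·d / det(I−A), with det(I−A) = 0.4600:
  x_1 = (0.60·55 + 0.35·30) / 0.4600 = 43.50 / 0.4600 ≈ 94.57
  x_2 = (0.40·55 + 1.00·30) / 0.4600 = 52.00 / 0.4600 ≈ 113.04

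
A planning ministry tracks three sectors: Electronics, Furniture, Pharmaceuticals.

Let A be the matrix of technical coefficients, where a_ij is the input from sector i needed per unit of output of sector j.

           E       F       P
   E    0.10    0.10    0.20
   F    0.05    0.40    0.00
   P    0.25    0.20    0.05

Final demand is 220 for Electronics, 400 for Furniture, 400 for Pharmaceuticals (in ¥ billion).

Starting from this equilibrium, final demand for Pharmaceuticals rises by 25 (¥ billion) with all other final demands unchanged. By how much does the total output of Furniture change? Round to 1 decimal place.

Δx_F = 0.5

I − A =
  [   0.90    -0.10    -0.20]
  [  -0.05     0.60     0.00]
  [  -0.25    -0.20     0.95]
Cofactors of I−A, C_ij = (−1)^(i+j)·(minor ij) (rows/columns in the sector order above):
  C_11 = (0.60)(0.95) − (0.00)(-0.20) = 0.5700
  C_12 = −[(-0.05)(0.95) − (0.00)(-0.25)] = 0.0475
  C_13 = (-0.05)(-0.20) − (0.60)(-0.25) = 0.1600
  C_21 = −[(-0.10)(0.95) − (-0.20)(-0.20)] = 0.1350
  C_22 = (0.90)(0.95) − (-0.20)(-0.25) = 0.8050
  C_23 = −[(0.90)(-0.20) − (-0.10)(-0.25)] = 0.2050
  C_31 = (-0.10)(0.00) − (-0.20)(0.60) = 0.1200
  C_32 = −[(0.90)(0.00) − (-0.20)(-0.05)] = 0.0100
  C_33 = (0.90)(0.60) − (-0.10)(-0.05) = 0.5350
det(I−A) = Σ_j (I−A)_1j·C_1j = (0.90)(0.5700) + (-0.10)(0.0475) + (-0.20)(0.1600) = 0.47625
adj(I−A) = Cᵀ =
  [ 0.5700   0.1350   0.1200]
  [ 0.0475   0.8050   0.0100]
  [ 0.1600   0.2050   0.5350]
(I − A)⁻¹ = adj(I−A) / det(I−A) ≈
  [   1.1969     0.2835     0.2520]
  [   0.0997     1.6903     0.0210]
  [   0.3360     0.4304     1.1234]
Δx = (I − A)⁻¹ Δd with Δd having +25 in the Pharmaceuticals component and 0 elsewhere.
So Δx_F = L_FP · (+25), where L_FP = adj(I−A)_FP / det(I−A) = 0.0100 / 0.47625.
Δx_F = 0.0100 × (+25) / 0.47625 = 0.25 / 0.47625 ≈ 0.5.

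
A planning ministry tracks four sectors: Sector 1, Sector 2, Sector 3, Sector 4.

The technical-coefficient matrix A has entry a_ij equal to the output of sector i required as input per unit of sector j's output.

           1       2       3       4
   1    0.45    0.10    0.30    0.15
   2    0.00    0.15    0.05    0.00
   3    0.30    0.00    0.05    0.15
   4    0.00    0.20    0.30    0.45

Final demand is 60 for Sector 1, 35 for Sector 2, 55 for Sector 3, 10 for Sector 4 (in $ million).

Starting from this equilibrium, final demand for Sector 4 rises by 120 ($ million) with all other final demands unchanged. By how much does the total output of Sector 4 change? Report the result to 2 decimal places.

Δx_4 = 262.17

I − A =
  [   0.55    -0.10    -0.30    -0.15]
  [   0.00     0.85    -0.05     0.00]
  [  -0.30     0.00     0.95    -0.15]
  [   0.00    -0.20    -0.30     0.55]
Compute the cofactors C_ij = (−1)^(i+j)·(3×3 minor ij) of I−A; the adjugate is their transpose:
adj(I−A) = Cᵀ =
  [ 0.404375   0.085250   0.182750   0.160125]
  [ 0.008250   0.199625   0.015125   0.006375]
  [ 0.140250   0.042000   0.257125   0.108375]
  [ 0.079500   0.095500   0.145750   0.366125]
det(I−A) = Σ_j (I−A)_1j·C_1j = (0.55)(0.404375) + (-0.10)(0.008250) + (-0.30)(0.140250) + (-0.15)(0.079500) = 0.16758125
(I − A)⁻¹ = adj(I−A) / det(I−A) ≈
  [   2.4130     0.5087     1.0905     0.9555]
  [   0.0492     1.1912     0.0903     0.0380]
  [   0.8369     0.2506     1.5343     0.6467]
  [   0.4744     0.5699     0.8697     2.1848]
Δx = (I − A)⁻¹ Δd with Δd having +120 in the Sector 4 component and 0 elsewhere.
So Δx_4 = L_44 · (+120), where L_44 = adj(I−A)_44 / det(I−A) = 0.366125 / 0.16758125.
Δx_4 = 0.366125 × (+120) / 0.16758125 = 43.935 / 0.16758125 ≈ 262.17.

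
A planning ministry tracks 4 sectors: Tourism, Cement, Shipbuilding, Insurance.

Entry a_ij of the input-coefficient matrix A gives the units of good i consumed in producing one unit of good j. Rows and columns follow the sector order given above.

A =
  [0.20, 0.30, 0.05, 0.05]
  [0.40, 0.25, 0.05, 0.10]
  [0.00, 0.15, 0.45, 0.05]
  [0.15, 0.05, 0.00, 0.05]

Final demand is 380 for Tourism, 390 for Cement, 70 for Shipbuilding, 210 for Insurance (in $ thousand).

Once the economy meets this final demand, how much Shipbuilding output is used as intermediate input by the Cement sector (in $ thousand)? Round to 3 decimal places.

z_32 = 167.246

I − A =
  [   0.80    -0.30    -0.05    -0.05]
  [  -0.40     0.75    -0.05    -0.10]
  [   0.00    -0.15     0.55    -0.05]
  [  -0.15    -0.05     0.00     0.95]
Compute the cofactors C_ij = (−1)^(i+j)·(3×3 minor ij) of I−A; the adjugate is their transpose:
adj(I−A) = Cᵀ =
  [ 0.381875   0.165375   0.049750   0.040125]
  [ 0.217625   0.413500   0.057375   0.058000]
  [ 0.065875   0.117125   0.440875   0.039000]
  [ 0.071750   0.047875   0.010875   0.255000]
det(I−A) = Σ_j (I−A)_1j·C_1j = (0.80)(0.381875) + (-0.30)(0.217625) + (-0.05)(0.065875) + (-0.05)(0.071750) = 0.23333125
(I − A)⁻¹ = adj(I−A) / det(I−A) ≈
  [   1.6366     0.7088     0.2132     0.1720]
  [   0.9327     1.7722     0.2459     0.2486]
  [   0.2823     0.5020     1.8895     0.1671]
  [   0.3075     0.2052     0.0466     1.0929]
First solve x = (I − A)⁻¹ d = adj(I−A)·d / det(I−A); in particular x_2 = (0.217625·380 + 0.413500·390 + 0.057375·70 + 0.058000·210) / 0.23333125 = 260.15875 / 0.23333125 ≈ 1114.97603.
Intermediate flow from 3 to 2: z_32 = a_32 · x_2 = 0.15 × 260.15875 / 0.23333125 = 39.0238125 / 0.23333125 ≈ 167.246.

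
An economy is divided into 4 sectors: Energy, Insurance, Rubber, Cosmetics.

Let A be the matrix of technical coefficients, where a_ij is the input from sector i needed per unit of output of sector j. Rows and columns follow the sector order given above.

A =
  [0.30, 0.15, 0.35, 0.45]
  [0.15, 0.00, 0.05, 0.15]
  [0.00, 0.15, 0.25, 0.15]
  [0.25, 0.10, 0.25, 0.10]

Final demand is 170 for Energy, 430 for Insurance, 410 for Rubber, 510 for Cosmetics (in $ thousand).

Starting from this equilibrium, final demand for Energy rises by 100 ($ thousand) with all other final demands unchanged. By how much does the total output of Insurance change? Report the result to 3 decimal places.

I − A =
  [   0.70    -0.15    -0.35    -0.45]
  [  -0.15     1.00    -0.05    -0.15]
  [   0.00    -0.15     0.75    -0.15]
  [  -0.25    -0.10    -0.25     0.90]
Compute the cofactors C_ij = (−1)^(i+j)·(3×3 minor ij) of I−A; the adjugate is their transpose:
adj(I−A) = Cᵀ =
  [ 0.613125   0.198750   0.436875   0.412500]
  [ 0.125625   0.348750   0.129375   0.142500]
  [ 0.065625   0.093750   0.474375   0.127500]
  [ 0.202500   0.120000   0.267500   0.495000]
det(I−A) = Σ_j (I−A)_1j·C_1j = (0.70)(0.613125) + (-0.15)(0.125625) + (-0.35)(0.065625) + (-0.45)(0.202500) = 0.29625
(I − A)⁻¹ = adj(I−A) / det(I−A) ≈
  [   2.0696     0.6709     1.4747     1.3924]
  [   0.4241     1.1772     0.4367     0.4810]
  [   0.2215     0.3165     1.6013     0.4304]
  [   0.6835     0.4051     0.9030     1.6709]
Δx = (I − A)⁻¹ Δd with Δd having +100 in the Energy component and 0 elsewhere.
So Δx_I = L_IE · (+100), where L_IE = adj(I−A)_IE / det(I−A) = 0.125625 / 0.29625.
Δx_I = 0.125625 × (+100) / 0.29625 = 12.5625 / 0.29625 ≈ 42.405.

Δx_I = 42.405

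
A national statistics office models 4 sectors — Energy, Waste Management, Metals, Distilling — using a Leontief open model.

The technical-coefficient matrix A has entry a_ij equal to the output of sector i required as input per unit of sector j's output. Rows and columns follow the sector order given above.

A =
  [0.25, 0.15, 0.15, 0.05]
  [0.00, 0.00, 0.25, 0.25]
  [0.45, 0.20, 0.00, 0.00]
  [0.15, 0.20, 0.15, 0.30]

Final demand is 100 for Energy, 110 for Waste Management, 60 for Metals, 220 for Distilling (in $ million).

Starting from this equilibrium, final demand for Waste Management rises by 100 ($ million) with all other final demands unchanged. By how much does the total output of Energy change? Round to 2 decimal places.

I − A =
  [   0.75    -0.15    -0.15    -0.05]
  [   0.00     1.00    -0.25    -0.25]
  [  -0.45    -0.20     1.00     0.00]
  [  -0.15    -0.20    -0.15     0.70]
Compute the cofactors C_ij = (−1)^(i+j)·(3×3 minor ij) of I−A; the adjugate is their transpose:
adj(I−A) = Cᵀ =
  [ 0.607500   0.137500   0.139375   0.092500]
  [ 0.133125   0.466875   0.163125   0.176250]
  [ 0.300000   0.155250   0.474375   0.076875]
  [ 0.232500   0.196125   0.178125   0.628125]
det(I−A) = Σ_j (I−A)_1j·C_1j = (0.75)(0.607500) + (-0.15)(0.133125) + (-0.15)(0.300000) + (-0.05)(0.232500) = 0.37903125
(I − A)⁻¹ = adj(I−A) / det(I−A) ≈
  [   1.6028     0.3628     0.3677     0.2440]
  [   0.3512     1.2318     0.4304     0.4650]
  [   0.7915     0.4096     1.2515     0.2028]
  [   0.6134     0.5174     0.4699     1.6572]
Δx = (I − A)⁻¹ Δd with Δd having +100 in the Waste Management component and 0 elsewhere.
So Δx_E = L_EW · (+100), where L_EW = adj(I−A)_EW / det(I−A) = 0.137500 / 0.37903125.
Δx_E = 0.137500 × (+100) / 0.37903125 = 13.75 / 0.37903125 ≈ 36.28.

Δx_E = 36.28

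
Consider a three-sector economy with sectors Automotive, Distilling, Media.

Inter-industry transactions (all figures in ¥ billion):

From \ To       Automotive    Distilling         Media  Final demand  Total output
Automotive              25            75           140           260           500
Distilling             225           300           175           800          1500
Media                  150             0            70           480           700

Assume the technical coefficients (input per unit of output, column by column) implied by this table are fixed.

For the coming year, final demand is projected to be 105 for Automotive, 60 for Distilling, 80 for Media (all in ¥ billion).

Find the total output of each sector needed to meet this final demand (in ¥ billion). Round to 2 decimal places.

x_1 = 150.49, x_2 = 203.10, x_3 = 139.05

Technical coefficients a_ij = z_ij / X_j:
  a_11 = 25/500 = 0.05, a_21 = 225/500 = 0.45, a_31 = 150/500 = 0.30
  a_12 = 75/1500 = 0.05, a_22 = 300/1500 = 0.20, a_32 = 0/1500 = 0.00
  a_13 = 140/700 = 0.20, a_23 = 175/700 = 0.25, a_33 = 70/700 = 0.10
I − A =
  [   0.95    -0.05    -0.20]
  [  -0.45     0.80    -0.25]
  [  -0.30     0.00     0.90]
Cofactors of I−A, C_ij = (−1)^(i+j)·(minor ij) (rows/columns in the sector order above):
  C_11 = (0.80)(0.90) − (-0.25)(0.00) = 0.7200
  C_12 = −[(-0.45)(0.90) − (-0.25)(-0.30)] = 0.4800
  C_13 = (-0.45)(0.00) − (0.80)(-0.30) = 0.2400
  C_21 = −[(-0.05)(0.90) − (-0.20)(0.00)] = 0.0450
  C_22 = (0.95)(0.90) − (-0.20)(-0.30) = 0.7950
  C_23 = −[(0.95)(0.00) − (-0.05)(-0.30)] = 0.0150
  C_31 = (-0.05)(-0.25) − (-0.20)(0.80) = 0.1725
  C_32 = −[(0.95)(-0.25) − (-0.20)(-0.45)] = 0.3275
  C_33 = (0.95)(0.80) − (-0.05)(-0.45) = 0.7375
det(I−A) = Σ_j (I−A)_1j·C_1j = (0.95)(0.7200) + (-0.05)(0.4800) + (-0.20)(0.2400) = 0.6120
adj(I−A) = Cᵀ =
  [ 0.7200   0.0450   0.1725]
  [ 0.4800   0.7950   0.3275]
  [ 0.2400   0.0150   0.7375]
(I − A)⁻¹ = adj(I−A) / det(I−A) ≈
  [   1.1765     0.0735     0.2819]
  [   0.7843     1.2990     0.5351]
  [   0.3922     0.0245     1.2051]
x = (I − A)⁻¹ d = adj(I−A)·d / det(I−A), with det(I−A) = 0.6120:
  x_1 = (0.7200·105 + 0.0450·60 + 0.1725·80) / 0.6120 = 92.10 / 0.6120 ≈ 150.49
  x_2 = (0.4800·105 + 0.7950·60 + 0.3275·80) / 0.6120 = 124.30 / 0.6120 ≈ 203.10
  x_3 = (0.2400·105 + 0.0150·60 + 0.7375·80) / 0.6120 = 85.10 / 0.6120 ≈ 139.05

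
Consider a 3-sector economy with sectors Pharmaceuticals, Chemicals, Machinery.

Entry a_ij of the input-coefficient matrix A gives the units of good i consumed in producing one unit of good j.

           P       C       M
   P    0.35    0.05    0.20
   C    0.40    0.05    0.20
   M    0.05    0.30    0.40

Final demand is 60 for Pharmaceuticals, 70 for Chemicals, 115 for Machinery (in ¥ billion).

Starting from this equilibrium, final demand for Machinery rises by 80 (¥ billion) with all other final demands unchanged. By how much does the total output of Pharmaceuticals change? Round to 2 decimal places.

I − A =
  [   0.65    -0.05    -0.20]
  [  -0.40     0.95    -0.20]
  [  -0.05    -0.30     0.60]
Cofactors of I−A, C_ij = (−1)^(i+j)·(minor ij) (rows/columns in the sector order above):
  C_11 = (0.95)(0.60) − (-0.20)(-0.30) = 0.5100
  C_12 = −[(-0.40)(0.60) − (-0.20)(-0.05)] = 0.2500
  C_13 = (-0.40)(-0.30) − (0.95)(-0.05) = 0.1675
  C_21 = −[(-0.05)(0.60) − (-0.20)(-0.30)] = 0.0900
  C_22 = (0.65)(0.60) − (-0.20)(-0.05) = 0.3800
  C_23 = −[(0.65)(-0.30) − (-0.05)(-0.05)] = 0.1975
  C_31 = (-0.05)(-0.20) − (-0.20)(0.95) = 0.2000
  C_32 = −[(0.65)(-0.20) − (-0.20)(-0.40)] = 0.2100
  C_33 = (0.65)(0.95) − (-0.05)(-0.40) = 0.5975
det(I−A) = Σ_j (I−A)_1j·C_1j = (0.65)(0.5100) + (-0.05)(0.2500) + (-0.20)(0.1675) = 0.2855
adj(I−A) = Cᵀ =
  [ 0.5100   0.0900   0.2000]
  [ 0.2500   0.3800   0.2100]
  [ 0.1675   0.1975   0.5975]
(I − A)⁻¹ = adj(I−A) / det(I−A) ≈
  [   1.7863     0.3152     0.7005]
  [   0.8757     1.3310     0.7356]
  [   0.5867     0.6918     2.0928]
Δx = (I − A)⁻¹ Δd with Δd having +80 in the Machinery component and 0 elsewhere.
So Δx_P = L_PM · (+80), where L_PM = adj(I−A)_PM / det(I−A) = 0.2000 / 0.2855.
Δx_P = 0.2000 × (+80) / 0.2855 = 16.00 / 0.2855 ≈ 56.04.

Δx_P = 56.04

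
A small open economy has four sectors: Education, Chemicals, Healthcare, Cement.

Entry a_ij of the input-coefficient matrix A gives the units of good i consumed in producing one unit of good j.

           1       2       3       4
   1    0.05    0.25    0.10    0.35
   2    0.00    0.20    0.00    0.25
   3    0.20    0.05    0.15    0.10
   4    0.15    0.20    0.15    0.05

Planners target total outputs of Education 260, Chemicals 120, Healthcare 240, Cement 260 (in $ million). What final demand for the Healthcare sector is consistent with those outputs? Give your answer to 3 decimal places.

d_3 = 120.000

I − A =
  [   0.95    -0.25    -0.10    -0.35]
  [   0.00     0.80     0.00    -0.25]
  [  -0.20    -0.05     0.85    -0.10]
  [  -0.15    -0.20    -0.15     0.95]
d = (I − A) x:
  d_1 = (+0.95)·260 + (-0.25)·120 + (-0.10)·240 + (-0.35)·260 = 102.000
  d_2 = (+0.00)·260 + (+0.80)·120 + (+0.00)·240 + (-0.25)·260 = 31.000
  d_3 = (-0.20)·260 + (-0.05)·120 + (+0.85)·240 + (-0.10)·260 = 120.000
  d_4 = (-0.15)·260 + (-0.20)·120 + (-0.15)·240 + (+0.95)·260 = 148.000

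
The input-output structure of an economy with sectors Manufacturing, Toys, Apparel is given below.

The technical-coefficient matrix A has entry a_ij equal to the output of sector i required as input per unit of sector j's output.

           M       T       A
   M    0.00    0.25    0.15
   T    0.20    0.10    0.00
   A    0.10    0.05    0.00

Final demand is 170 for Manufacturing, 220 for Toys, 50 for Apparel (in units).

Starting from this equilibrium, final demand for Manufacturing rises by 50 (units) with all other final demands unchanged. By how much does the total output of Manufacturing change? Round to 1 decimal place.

I − A =
  [   1.00    -0.25    -0.15]
  [  -0.20     0.90     0.00]
  [  -0.10    -0.05     1.00]
Cofactors of I−A, C_ij = (−1)^(i+j)·(minor ij) (rows/columns in the sector order above):
  C_11 = (0.90)(1.00) − (0.00)(-0.05) = 0.9000
  C_12 = −[(-0.20)(1.00) − (0.00)(-0.10)] = 0.2000
  C_13 = (-0.20)(-0.05) − (0.90)(-0.10) = 0.1000
  C_21 = −[(-0.25)(1.00) − (-0.15)(-0.05)] = 0.2575
  C_22 = (1.00)(1.00) − (-0.15)(-0.10) = 0.9850
  C_23 = −[(1.00)(-0.05) − (-0.25)(-0.10)] = 0.0750
  C_31 = (-0.25)(0.00) − (-0.15)(0.90) = 0.1350
  C_32 = −[(1.00)(0.00) − (-0.15)(-0.20)] = 0.0300
  C_33 = (1.00)(0.90) − (-0.25)(-0.20) = 0.8500
det(I−A) = Σ_j (I−A)_1j·C_1j = (1.00)(0.9000) + (-0.25)(0.2000) + (-0.15)(0.1000) = 0.8350
adj(I−A) = Cᵀ =
  [ 0.9000   0.2575   0.1350]
  [ 0.2000   0.9850   0.0300]
  [ 0.1000   0.0750   0.8500]
(I − A)⁻¹ = adj(I−A) / det(I−A) ≈
  [   1.0778     0.3084     0.1617]
  [   0.2395     1.1796     0.0359]
  [   0.1198     0.0898     1.0180]
Δx = (I − A)⁻¹ Δd with Δd having +50 in the Manufacturing component and 0 elsewhere.
So Δx_M = L_MM · (+50), where L_MM = adj(I−A)_MM / det(I−A) = 0.9000 / 0.8350.
Δx_M = 0.9000 × (+50) / 0.8350 = 45.00 / 0.8350 ≈ 53.9.

Δx_M = 53.9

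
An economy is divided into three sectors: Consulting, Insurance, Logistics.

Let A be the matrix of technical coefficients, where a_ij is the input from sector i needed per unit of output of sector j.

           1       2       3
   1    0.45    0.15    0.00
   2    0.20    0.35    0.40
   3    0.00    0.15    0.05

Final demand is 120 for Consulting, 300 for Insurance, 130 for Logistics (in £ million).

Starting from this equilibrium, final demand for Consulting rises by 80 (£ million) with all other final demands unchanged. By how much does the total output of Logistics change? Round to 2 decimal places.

I − A =
  [   0.55    -0.15     0.00]
  [  -0.20     0.65    -0.40]
  [   0.00    -0.15     0.95]
Cofactors of I−A, C_ij = (−1)^(i+j)·(minor ij) (rows/columns in the sector order above):
  C_11 = (0.65)(0.95) − (-0.40)(-0.15) = 0.5575
  C_12 = −[(-0.20)(0.95) − (-0.40)(0.00)] = 0.1900
  C_13 = (-0.20)(-0.15) − (0.65)(0.00) = 0.0300
  C_21 = −[(-0.15)(0.95) − (0.00)(-0.15)] = 0.1425
  C_22 = (0.55)(0.95) − (0.00)(0.00) = 0.5225
  C_23 = −[(0.55)(-0.15) − (-0.15)(0.00)] = 0.0825
  C_31 = (-0.15)(-0.40) − (0.00)(0.65) = 0.0600
  C_32 = −[(0.55)(-0.40) − (0.00)(-0.20)] = 0.2200
  C_33 = (0.55)(0.65) − (-0.15)(-0.20) = 0.3275
det(I−A) = Σ_j (I−A)_1j·C_1j = (0.55)(0.5575) + (-0.15)(0.1900) + (0.00)(0.0300) = 0.278125
adj(I−A) = Cᵀ =
  [ 0.5575   0.1425   0.0600]
  [ 0.1900   0.5225   0.2200]
  [ 0.0300   0.0825   0.3275]
(I − A)⁻¹ = adj(I−A) / det(I−A) ≈
  [   2.0045     0.5124     0.2157]
  [   0.6831     1.8787     0.7910]
  [   0.1079     0.2966     1.1775]
Δx = (I − A)⁻¹ Δd with Δd having +80 in the Consulting component and 0 elsewhere.
So Δx_3 = L_31 · (+80), where L_31 = adj(I−A)_31 / det(I−A) = 0.0300 / 0.278125.
Δx_3 = 0.0300 × (+80) / 0.278125 = 2.40 / 0.278125 ≈ 8.63.

Δx_3 = 8.63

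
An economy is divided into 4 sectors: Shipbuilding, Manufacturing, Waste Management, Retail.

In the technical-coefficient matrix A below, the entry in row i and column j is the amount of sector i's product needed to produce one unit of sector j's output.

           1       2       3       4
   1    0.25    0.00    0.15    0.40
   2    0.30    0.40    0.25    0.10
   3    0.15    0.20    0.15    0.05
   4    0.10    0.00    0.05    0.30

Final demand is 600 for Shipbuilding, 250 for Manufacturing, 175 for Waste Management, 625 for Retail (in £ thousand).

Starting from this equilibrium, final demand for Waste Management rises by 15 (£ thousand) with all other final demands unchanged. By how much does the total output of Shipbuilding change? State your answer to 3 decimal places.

Δx_1 = 5.577

I − A =
  [   0.75     0.00    -0.15    -0.40]
  [  -0.30     0.60    -0.25    -0.10]
  [  -0.15    -0.20     0.85    -0.05]
  [  -0.10     0.00    -0.05     0.70]
Compute the cofactors C_ij = (−1)^(i+j)·(3×3 minor ij) of I−A; the adjugate is their transpose:
adj(I−A) = Cᵀ =
  [ 0.319500   0.025000   0.075000   0.191500]
  [ 0.214500   0.390875   0.164000   0.190125]
  [ 0.110000   0.097000   0.291000   0.097500]
  [ 0.053500   0.010500   0.031500   0.322500]
det(I−A) = Σ_j (I−A)_1j·C_1j = (0.75)(0.319500) + (0.00)(0.214500) + (-0.15)(0.110000) + (-0.40)(0.053500) = 0.201725
(I − A)⁻¹ = adj(I−A) / det(I−A) ≈
  [   1.5838     0.1239     0.3718     0.9493]
  [   1.0633     1.9377     0.8130     0.9425]
  [   0.5453     0.4809     1.4426     0.4833]
  [   0.2652     0.0521     0.1562     1.5987]
Δx = (I − A)⁻¹ Δd with Δd having +15 in the Waste Management component and 0 elsewhere.
So Δx_1 = L_13 · (+15), where L_13 = adj(I−A)_13 / det(I−A) = 0.075000 / 0.201725.
Δx_1 = 0.075000 × (+15) / 0.201725 = 1.125 / 0.201725 ≈ 5.577.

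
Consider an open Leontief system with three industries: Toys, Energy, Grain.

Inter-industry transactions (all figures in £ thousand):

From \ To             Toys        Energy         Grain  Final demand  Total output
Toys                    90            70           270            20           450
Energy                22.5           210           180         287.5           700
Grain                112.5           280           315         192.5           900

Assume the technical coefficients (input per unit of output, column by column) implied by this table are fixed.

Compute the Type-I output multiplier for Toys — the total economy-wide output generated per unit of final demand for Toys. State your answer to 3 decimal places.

m_T = 2.797

Technical coefficients a_ij = z_ij / X_j:
  a_TT = 90/450 = 0.20, a_ET = 22.5/450 = 0.05, a_GT = 112.5/450 = 0.25
  a_TE = 70/700 = 0.10, a_EE = 210/700 = 0.30, a_GE = 280/700 = 0.40
  a_TG = 270/900 = 0.30, a_EG = 180/900 = 0.20, a_GG = 315/900 = 0.35
I − A =
  [   0.80    -0.10    -0.30]
  [  -0.05     0.70    -0.20]
  [  -0.25    -0.40     0.65]
Cofactors of I−A, C_ij = (−1)^(i+j)·(minor ij) (rows/columns in the sector order above):
  C_11 = (0.70)(0.65) − (-0.20)(-0.40) = 0.3750
  C_12 = −[(-0.05)(0.65) − (-0.20)(-0.25)] = 0.0825
  C_13 = (-0.05)(-0.40) − (0.70)(-0.25) = 0.1950
  C_21 = −[(-0.10)(0.65) − (-0.30)(-0.40)] = 0.1850
  C_22 = (0.80)(0.65) − (-0.30)(-0.25) = 0.4450
  C_23 = −[(0.80)(-0.40) − (-0.10)(-0.25)] = 0.3450
  C_31 = (-0.10)(-0.20) − (-0.30)(0.70) = 0.2300
  C_32 = −[(0.80)(-0.20) − (-0.30)(-0.05)] = 0.1750
  C_33 = (0.80)(0.70) − (-0.10)(-0.05) = 0.5550
det(I−A) = Σ_j (I−A)_1j·C_1j = (0.80)(0.3750) + (-0.10)(0.0825) + (-0.30)(0.1950) = 0.23325
adj(I−A) = Cᵀ =
  [ 0.3750   0.1850   0.2300]
  [ 0.0825   0.4450   0.1750]
  [ 0.1950   0.3450   0.5550]
(I − A)⁻¹ = adj(I−A) / det(I−A) ≈
  [   1.6077     0.7931     0.9861]
  [   0.3537     1.9078     0.7503]
  [   0.8360     1.4791     2.3794]
The output multiplier for sector j is the column-j sum of the Leontief inverse (I − A)⁻¹ = adj(I−A) / det(I−A).
Column T of adj(I−A): (0.3750, 0.0825, 0.1950); det(I−A) = 0.23325.
m_T = (0.3750 + 0.0825 + 0.1950) / 0.23325 = 0.6525 / 0.23325 ≈ 2.797.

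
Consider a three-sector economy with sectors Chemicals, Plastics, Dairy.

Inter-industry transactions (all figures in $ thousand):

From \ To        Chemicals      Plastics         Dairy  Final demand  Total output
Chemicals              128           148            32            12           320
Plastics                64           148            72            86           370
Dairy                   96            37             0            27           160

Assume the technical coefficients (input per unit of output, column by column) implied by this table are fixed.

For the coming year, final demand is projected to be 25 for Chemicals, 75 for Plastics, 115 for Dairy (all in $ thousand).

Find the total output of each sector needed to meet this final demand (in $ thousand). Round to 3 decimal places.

Technical coefficients a_ij = z_ij / X_j:
  a_11 = 128/320 = 0.40, a_21 = 64/320 = 0.20, a_31 = 96/320 = 0.30
  a_12 = 148/370 = 0.40, a_22 = 148/370 = 0.40, a_32 = 37/370 = 0.10
  a_13 = 32/160 = 0.20, a_23 = 72/160 = 0.45, a_33 = 0/160 = 0.00
I − A =
  [   0.60    -0.40    -0.20]
  [  -0.20     0.60    -0.45]
  [  -0.30    -0.10     1.00]
Cofactors of I−A, C_ij = (−1)^(i+j)·(minor ij) (rows/columns in the sector order above):
  C_11 = (0.60)(1.00) − (-0.45)(-0.10) = 0.5550
  C_12 = −[(-0.20)(1.00) − (-0.45)(-0.30)] = 0.3350
  C_13 = (-0.20)(-0.10) − (0.60)(-0.30) = 0.2000
  C_21 = −[(-0.40)(1.00) − (-0.20)(-0.10)] = 0.4200
  C_22 = (0.60)(1.00) − (-0.20)(-0.30) = 0.5400
  C_23 = −[(0.60)(-0.10) − (-0.40)(-0.30)] = 0.1800
  C_31 = (-0.40)(-0.45) − (-0.20)(0.60) = 0.3000
  C_32 = −[(0.60)(-0.45) − (-0.20)(-0.20)] = 0.3100
  C_33 = (0.60)(0.60) − (-0.40)(-0.20) = 0.2800
det(I−A) = Σ_j (I−A)_1j·C_1j = (0.60)(0.5550) + (-0.40)(0.3350) + (-0.20)(0.2000) = 0.1590
adj(I−A) = Cᵀ =
  [ 0.5550   0.4200   0.3000]
  [ 0.3350   0.5400   0.3100]
  [ 0.2000   0.1800   0.2800]
(I − A)⁻¹ = adj(I−A) / det(I−A) ≈
  [   3.4906     2.6415     1.8868]
  [   2.1069     3.3962     1.9497]
  [   1.2579     1.1321     1.7610]
x = (I − A)⁻¹ d = adj(I−A)·d / det(I−A), with det(I−A) = 0.1590:
  x_1 = (0.5550·25 + 0.4200·75 + 0.3000·115) / 0.1590 = 79.875 / 0.1590 ≈ 502.358
  x_2 = (0.3350·25 + 0.5400·75 + 0.3100·115) / 0.1590 = 84.525 / 0.1590 ≈ 531.604
  x_3 = (0.2000·25 + 0.1800·75 + 0.2800·115) / 0.1590 = 50.70 / 0.1590 ≈ 318.868

x_1 = 502.358, x_2 = 531.604, x_3 = 318.868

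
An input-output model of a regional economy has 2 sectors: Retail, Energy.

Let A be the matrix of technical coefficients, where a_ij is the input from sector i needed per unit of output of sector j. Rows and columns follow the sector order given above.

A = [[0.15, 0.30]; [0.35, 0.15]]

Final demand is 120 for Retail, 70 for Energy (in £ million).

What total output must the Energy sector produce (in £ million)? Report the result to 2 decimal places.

I − A =
  [   0.85    -0.30]
  [  -0.35     0.85]
det(I−A) = (0.85)(0.85) − (-0.30)(-0.35) = 0.6175
adj(I−A) = [[0.85, 0.30], [0.35, 0.85]]
(I − A)⁻¹ = adj(I−A) / det(I−A) ≈
  [   1.3765     0.4858]
  [   0.5668     1.3765]
x = (I − A)⁻¹ d = adj(I−A)·d / det(I−A), with det(I−A) = 0.6175:
  x_1 = (0.85·120 + 0.30·70) / 0.6175 = 123.00 / 0.6175 ≈ 199.19
  x_2 = (0.35·120 + 0.85·70) / 0.6175 = 101.50 / 0.6175 ≈ 164.37

x_2 = 164.37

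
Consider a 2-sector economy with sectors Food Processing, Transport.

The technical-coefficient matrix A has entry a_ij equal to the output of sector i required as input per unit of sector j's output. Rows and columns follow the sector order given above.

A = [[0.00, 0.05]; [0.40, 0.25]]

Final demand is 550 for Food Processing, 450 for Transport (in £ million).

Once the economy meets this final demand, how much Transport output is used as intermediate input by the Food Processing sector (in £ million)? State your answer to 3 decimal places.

z_21 = 238.356

I − A =
  [   1.00    -0.05]
  [  -0.40     0.75]
det(I−A) = (1.00)(0.75) − (-0.05)(-0.40) = 0.7300
adj(I−A) = [[0.75, 0.05], [0.40, 1.00]]
(I − A)⁻¹ = adj(I−A) / det(I−A) ≈
  [   1.0274     0.0685]
  [   0.5479     1.3699]
First solve x = (I − A)⁻¹ d = adj(I−A)·d / det(I−A); in particular x_1 = (0.75·550 + 0.05·450) / 0.7300 = 435.00 / 0.7300 ≈ 595.89041.
Intermediate flow from 2 to 1: z_21 = a_21 · x_1 = 0.40 × 435.00 / 0.7300 = 174.00 / 0.7300 ≈ 238.356.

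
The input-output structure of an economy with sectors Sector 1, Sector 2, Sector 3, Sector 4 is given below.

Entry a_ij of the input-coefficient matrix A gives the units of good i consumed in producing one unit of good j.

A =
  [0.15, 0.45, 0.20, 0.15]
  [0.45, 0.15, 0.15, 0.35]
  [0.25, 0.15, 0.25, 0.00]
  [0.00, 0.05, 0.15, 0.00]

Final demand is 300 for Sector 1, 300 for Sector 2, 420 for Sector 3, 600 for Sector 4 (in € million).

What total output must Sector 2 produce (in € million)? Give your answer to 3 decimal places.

I − A =
  [   0.85    -0.45    -0.20    -0.15]
  [  -0.45     0.85    -0.15    -0.35]
  [  -0.25    -0.15     0.75     0.00]
  [   0.00    -0.05    -0.15     1.00]
Compute the cofactors C_ij = (−1)^(i+j)·(3×3 minor ij) of I−A; the adjugate is their transpose:
adj(I−A) = Cᵀ =
  [ 0.594000   0.376500   0.277875   0.220875]
  [ 0.388125   0.581875   0.272250   0.261875]
  [ 0.275625   0.241875   0.501750   0.126000]
  [ 0.060750   0.065375   0.088875   0.298000]
det(I−A) = Σ_j (I−A)_1j·C_1j = (0.85)(0.594000) + (-0.45)(0.388125) + (-0.20)(0.275625) + (-0.15)(0.060750) = 0.26600625
(I − A)⁻¹ = adj(I−A) / det(I−A) ≈
  [   2.2330     1.4154     1.0446     0.8303]
  [   1.4591     2.1874     1.0235     0.9845]
  [   1.0362     0.9093     1.8862     0.4737]
  [   0.2284     0.2458     0.3341     1.1203]
x = (I − A)⁻¹ d = adj(I−A)·d / det(I−A), with det(I−A) = 0.26600625:
  x_1 = (0.594000·300 + 0.376500·300 + 0.277875·420 + 0.220875·600) / 0.26600625 = 540.3825 / 0.26600625 ≈ 2031.465
  x_2 = (0.388125·300 + 0.581875·300 + 0.272250·420 + 0.261875·600) / 0.26600625 = 562.47 / 0.26600625 ≈ 2114.499
  x_3 = (0.275625·300 + 0.241875·300 + 0.501750·420 + 0.126000·600) / 0.26600625 = 441.585 / 0.26600625 ≈ 1660.055
  x_4 = (0.060750·300 + 0.065375·300 + 0.088875·420 + 0.298000·600) / 0.26600625 = 253.965 / 0.26600625 ≈ 954.733

x_2 = 2114.499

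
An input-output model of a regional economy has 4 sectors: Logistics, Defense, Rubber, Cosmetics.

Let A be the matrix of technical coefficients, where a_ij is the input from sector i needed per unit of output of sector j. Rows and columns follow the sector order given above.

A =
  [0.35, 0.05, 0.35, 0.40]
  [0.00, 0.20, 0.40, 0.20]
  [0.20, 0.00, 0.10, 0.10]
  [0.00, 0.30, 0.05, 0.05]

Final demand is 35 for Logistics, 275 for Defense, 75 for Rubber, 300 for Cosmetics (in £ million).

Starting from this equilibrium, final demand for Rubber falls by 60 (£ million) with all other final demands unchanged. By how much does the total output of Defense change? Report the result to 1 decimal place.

Δx_2 = -45.6

I − A =
  [   0.65    -0.05    -0.35    -0.40]
  [   0.00     0.80    -0.40    -0.20]
  [  -0.20     0.00     0.90    -0.10]
  [   0.00    -0.30    -0.05     0.95]
Compute the cofactors C_ij = (−1)^(i+j)·(3×3 minor ij) of I−A; the adjugate is their transpose:
adj(I−A) = Cᵀ =
  [ 0.6140   0.1610   0.3285   0.3270]
  [ 0.0780   0.4820   0.2535   0.1610]
  [ 0.1400   0.0530   0.4550   0.1180]
  [ 0.0320   0.1550   0.1040   0.4080]
det(I−A) = Σ_j (I−A)_1j·C_1j = (0.65)(0.6140) + (-0.05)(0.0780) + (-0.35)(0.1400) + (-0.40)(0.0320) = 0.3334
(I − A)⁻¹ = adj(I−A) / det(I−A) ≈
  [   1.8416     0.4829     0.9853     0.9808]
  [   0.2340     1.4457     0.7603     0.4829]
  [   0.4199     0.1590     1.3647     0.3539]
  [   0.0960     0.4649     0.3119     1.2238]
Δx = (I − A)⁻¹ Δd with Δd having -60 in the Rubber component and 0 elsewhere.
So Δx_2 = L_23 · (-60), where L_23 = adj(I−A)_23 / det(I−A) = 0.2535 / 0.3334.
Δx_2 = 0.2535 × (-60) / 0.3334 = -15.21 / 0.3334 ≈ -45.6.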